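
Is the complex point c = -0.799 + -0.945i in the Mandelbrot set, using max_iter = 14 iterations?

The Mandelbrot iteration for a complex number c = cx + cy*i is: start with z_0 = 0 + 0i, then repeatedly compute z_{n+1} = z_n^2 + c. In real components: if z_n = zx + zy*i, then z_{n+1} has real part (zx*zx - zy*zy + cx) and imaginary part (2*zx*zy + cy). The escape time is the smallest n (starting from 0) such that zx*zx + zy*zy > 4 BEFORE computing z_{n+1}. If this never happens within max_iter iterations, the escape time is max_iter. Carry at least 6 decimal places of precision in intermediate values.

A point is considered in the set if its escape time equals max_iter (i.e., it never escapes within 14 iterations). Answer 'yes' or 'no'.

Answer: no

Derivation:
z_0 = 0 + 0i, c = -0.7990 + -0.9450i
Iter 1: z = -0.7990 + -0.9450i, |z|^2 = 1.5314
Iter 2: z = -1.0536 + 0.5651i, |z|^2 = 1.4295
Iter 3: z = -0.0082 + -2.1358i, |z|^2 = 4.5618
Escaped at iteration 3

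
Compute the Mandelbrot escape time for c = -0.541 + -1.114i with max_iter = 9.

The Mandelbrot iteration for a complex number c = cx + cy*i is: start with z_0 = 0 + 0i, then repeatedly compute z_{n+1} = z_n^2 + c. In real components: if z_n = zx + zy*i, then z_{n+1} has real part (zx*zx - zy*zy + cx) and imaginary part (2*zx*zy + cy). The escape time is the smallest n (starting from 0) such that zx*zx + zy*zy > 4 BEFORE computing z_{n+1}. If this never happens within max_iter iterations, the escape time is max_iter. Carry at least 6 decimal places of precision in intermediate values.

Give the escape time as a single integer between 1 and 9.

z_0 = 0 + 0i, c = -0.5410 + -1.1140i
Iter 1: z = -0.5410 + -1.1140i, |z|^2 = 1.5337
Iter 2: z = -1.4893 + 0.0913i, |z|^2 = 2.2264
Iter 3: z = 1.6687 + -1.3861i, |z|^2 = 4.7059
Escaped at iteration 3

Answer: 3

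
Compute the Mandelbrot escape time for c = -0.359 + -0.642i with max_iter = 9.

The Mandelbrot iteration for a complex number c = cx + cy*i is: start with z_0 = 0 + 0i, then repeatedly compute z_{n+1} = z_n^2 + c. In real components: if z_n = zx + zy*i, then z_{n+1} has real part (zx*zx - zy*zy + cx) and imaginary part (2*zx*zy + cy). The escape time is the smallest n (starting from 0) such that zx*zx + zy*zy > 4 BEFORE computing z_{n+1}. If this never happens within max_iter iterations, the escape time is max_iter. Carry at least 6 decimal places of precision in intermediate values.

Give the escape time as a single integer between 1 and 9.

z_0 = 0 + 0i, c = -0.3590 + -0.6420i
Iter 1: z = -0.3590 + -0.6420i, |z|^2 = 0.5410
Iter 2: z = -0.6423 + -0.1810i, |z|^2 = 0.4453
Iter 3: z = 0.0208 + -0.4094i, |z|^2 = 0.1681
Iter 4: z = -0.5262 + -0.6590i, |z|^2 = 0.7112
Iter 5: z = -0.5164 + 0.0515i, |z|^2 = 0.2693
Iter 6: z = -0.0950 + -0.6952i, |z|^2 = 0.4924
Iter 7: z = -0.8333 + -0.5099i, |z|^2 = 0.9544
Iter 8: z = 0.0754 + 0.2078i, |z|^2 = 0.0489

Answer: 9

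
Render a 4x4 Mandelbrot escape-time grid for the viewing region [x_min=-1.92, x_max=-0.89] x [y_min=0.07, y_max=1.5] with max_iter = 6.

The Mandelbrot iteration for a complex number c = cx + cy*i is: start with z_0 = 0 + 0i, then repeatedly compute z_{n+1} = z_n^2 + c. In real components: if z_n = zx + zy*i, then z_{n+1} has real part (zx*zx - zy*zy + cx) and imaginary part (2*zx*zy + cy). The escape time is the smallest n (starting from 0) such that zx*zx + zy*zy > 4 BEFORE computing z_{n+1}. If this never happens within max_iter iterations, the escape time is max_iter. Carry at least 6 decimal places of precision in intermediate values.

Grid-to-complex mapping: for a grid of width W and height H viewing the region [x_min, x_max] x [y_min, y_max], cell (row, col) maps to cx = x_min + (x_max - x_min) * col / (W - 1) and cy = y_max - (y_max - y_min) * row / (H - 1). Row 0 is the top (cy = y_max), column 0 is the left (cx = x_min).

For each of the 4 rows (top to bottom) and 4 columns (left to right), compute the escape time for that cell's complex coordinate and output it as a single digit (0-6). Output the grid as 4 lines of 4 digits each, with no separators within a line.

Answer: 1122
1233
2345
5666

Derivation:
(row=0, col=0): c = -1.9200 + 1.5000i → escape time 1
(row=0, col=1): c = -1.5767 + 1.5000i → escape time 1
(row=0, col=2): c = -1.2333 + 1.5000i → escape time 2
(row=0, col=3): c = -0.8900 + 1.5000i → escape time 2
(row=1, col=0): c = -1.9200 + 1.0233i → escape time 1
(row=1, col=1): c = -1.5767 + 1.0233i → escape time 2
(row=1, col=2): c = -1.2333 + 1.0233i → escape time 3
(row=1, col=3): c = -0.8900 + 1.0233i → escape time 3
(row=2, col=0): c = -1.9200 + 0.5467i → escape time 2
(row=2, col=1): c = -1.5767 + 0.5467i → escape time 3
(row=2, col=2): c = -1.2333 + 0.5467i → escape time 4
(row=2, col=3): c = -0.8900 + 0.5467i → escape time 5
(row=3, col=0): c = -1.9200 + 0.0700i → escape time 5
(row=3, col=1): c = -1.5767 + 0.0700i → escape time 6
(row=3, col=2): c = -1.2333 + 0.0700i → escape time 6
(row=3, col=3): c = -0.8900 + 0.0700i → escape time 6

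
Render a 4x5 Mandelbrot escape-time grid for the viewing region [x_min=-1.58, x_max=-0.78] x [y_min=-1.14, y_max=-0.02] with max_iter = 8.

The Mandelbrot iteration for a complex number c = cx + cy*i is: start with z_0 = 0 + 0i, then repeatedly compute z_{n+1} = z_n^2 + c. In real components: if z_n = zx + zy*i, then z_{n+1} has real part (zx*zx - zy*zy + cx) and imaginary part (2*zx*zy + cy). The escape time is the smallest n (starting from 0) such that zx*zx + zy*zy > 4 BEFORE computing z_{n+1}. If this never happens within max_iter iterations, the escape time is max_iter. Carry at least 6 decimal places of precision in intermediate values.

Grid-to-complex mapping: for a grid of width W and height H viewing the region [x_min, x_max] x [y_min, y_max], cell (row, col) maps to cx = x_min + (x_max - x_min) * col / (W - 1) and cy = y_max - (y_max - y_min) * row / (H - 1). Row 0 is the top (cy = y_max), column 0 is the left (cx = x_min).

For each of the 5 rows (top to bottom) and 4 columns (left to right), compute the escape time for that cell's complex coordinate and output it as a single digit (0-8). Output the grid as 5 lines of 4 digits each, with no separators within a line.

(row=0, col=0): c = -1.5800 + -0.0200i → escape time 8
(row=0, col=1): c = -1.3133 + -0.0200i → escape time 8
(row=0, col=2): c = -1.0467 + -0.0200i → escape time 8
(row=0, col=3): c = -0.7800 + -0.0200i → escape time 8
(row=1, col=0): c = -1.5800 + -0.3000i → escape time 4
(row=1, col=1): c = -1.3133 + -0.3000i → escape time 7
(row=1, col=2): c = -1.0467 + -0.3000i → escape time 8
(row=1, col=3): c = -0.7800 + -0.3000i → escape time 8
(row=2, col=0): c = -1.5800 + -0.5800i → escape time 3
(row=2, col=1): c = -1.3133 + -0.5800i → escape time 3
(row=2, col=2): c = -1.0467 + -0.5800i → escape time 4
(row=2, col=3): c = -0.7800 + -0.5800i → escape time 6
(row=3, col=0): c = -1.5800 + -0.8600i → escape time 3
(row=3, col=1): c = -1.3133 + -0.8600i → escape time 3
(row=3, col=2): c = -1.0467 + -0.8600i → escape time 3
(row=3, col=3): c = -0.7800 + -0.8600i → escape time 4
(row=4, col=0): c = -1.5800 + -1.1400i → escape time 2
(row=4, col=1): c = -1.3133 + -1.1400i → escape time 2
(row=4, col=2): c = -1.0467 + -1.1400i → escape time 3
(row=4, col=3): c = -0.7800 + -1.1400i → escape time 3

Answer: 8888
4788
3346
3334
2233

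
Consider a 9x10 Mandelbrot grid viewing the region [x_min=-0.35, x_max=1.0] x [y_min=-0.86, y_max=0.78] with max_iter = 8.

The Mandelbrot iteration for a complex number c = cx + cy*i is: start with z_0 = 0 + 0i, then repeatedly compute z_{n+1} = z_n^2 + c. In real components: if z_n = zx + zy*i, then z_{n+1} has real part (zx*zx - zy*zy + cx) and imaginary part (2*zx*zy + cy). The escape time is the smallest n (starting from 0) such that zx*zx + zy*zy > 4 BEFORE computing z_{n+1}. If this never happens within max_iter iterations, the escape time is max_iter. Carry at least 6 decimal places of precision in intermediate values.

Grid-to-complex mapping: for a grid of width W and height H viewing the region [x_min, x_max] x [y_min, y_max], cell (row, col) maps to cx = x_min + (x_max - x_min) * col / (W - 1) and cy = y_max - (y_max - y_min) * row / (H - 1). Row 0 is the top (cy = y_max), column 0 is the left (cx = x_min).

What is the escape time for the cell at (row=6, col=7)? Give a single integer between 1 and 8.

Answer: 3

Derivation:
z_0 = 0 + 0i, c = 0.8313 + -0.3133i
Iter 1: z = 0.8313 + -0.3133i, |z|^2 = 0.7892
Iter 2: z = 1.4240 + -0.8342i, |z|^2 = 2.7239
Iter 3: z = 2.1632 + -2.6894i, |z|^2 = 11.9120
Escaped at iteration 3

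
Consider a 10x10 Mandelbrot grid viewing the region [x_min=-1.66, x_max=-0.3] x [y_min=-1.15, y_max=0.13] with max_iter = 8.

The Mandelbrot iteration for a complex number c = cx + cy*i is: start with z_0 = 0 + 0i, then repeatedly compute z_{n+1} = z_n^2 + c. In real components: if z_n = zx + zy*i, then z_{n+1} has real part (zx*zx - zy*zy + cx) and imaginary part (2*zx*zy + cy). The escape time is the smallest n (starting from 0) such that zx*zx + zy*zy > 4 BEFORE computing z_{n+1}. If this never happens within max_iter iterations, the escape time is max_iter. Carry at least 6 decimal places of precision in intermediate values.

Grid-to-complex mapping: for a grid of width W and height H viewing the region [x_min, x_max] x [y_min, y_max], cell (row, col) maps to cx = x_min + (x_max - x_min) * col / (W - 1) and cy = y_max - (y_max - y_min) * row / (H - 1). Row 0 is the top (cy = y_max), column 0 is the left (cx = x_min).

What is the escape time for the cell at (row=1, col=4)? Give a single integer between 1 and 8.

Answer: 8

Derivation:
z_0 = 0 + 0i, c = -1.0556 + -0.0122i
Iter 1: z = -1.0556 + -0.0122i, |z|^2 = 1.1143
Iter 2: z = 0.0585 + 0.0136i, |z|^2 = 0.0036
Iter 3: z = -1.0523 + -0.0106i, |z|^2 = 1.1075
Iter 4: z = 0.0517 + 0.0102i, |z|^2 = 0.0028
Iter 5: z = -1.0530 + -0.0112i, |z|^2 = 1.1089
Iter 6: z = 0.0531 + 0.0113i, |z|^2 = 0.0029
Iter 7: z = -1.0529 + -0.0110i, |z|^2 = 1.1086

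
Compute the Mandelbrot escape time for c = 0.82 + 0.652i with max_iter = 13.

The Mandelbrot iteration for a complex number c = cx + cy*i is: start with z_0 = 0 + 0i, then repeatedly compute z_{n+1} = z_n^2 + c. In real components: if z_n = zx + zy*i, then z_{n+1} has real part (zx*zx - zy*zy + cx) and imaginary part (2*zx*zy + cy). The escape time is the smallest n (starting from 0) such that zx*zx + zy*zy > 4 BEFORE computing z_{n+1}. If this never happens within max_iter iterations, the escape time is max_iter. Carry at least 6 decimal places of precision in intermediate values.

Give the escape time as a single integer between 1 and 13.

z_0 = 0 + 0i, c = 0.8200 + 0.6520i
Iter 1: z = 0.8200 + 0.6520i, |z|^2 = 1.0975
Iter 2: z = 1.0673 + 1.7213i, |z|^2 = 4.1019
Escaped at iteration 2

Answer: 2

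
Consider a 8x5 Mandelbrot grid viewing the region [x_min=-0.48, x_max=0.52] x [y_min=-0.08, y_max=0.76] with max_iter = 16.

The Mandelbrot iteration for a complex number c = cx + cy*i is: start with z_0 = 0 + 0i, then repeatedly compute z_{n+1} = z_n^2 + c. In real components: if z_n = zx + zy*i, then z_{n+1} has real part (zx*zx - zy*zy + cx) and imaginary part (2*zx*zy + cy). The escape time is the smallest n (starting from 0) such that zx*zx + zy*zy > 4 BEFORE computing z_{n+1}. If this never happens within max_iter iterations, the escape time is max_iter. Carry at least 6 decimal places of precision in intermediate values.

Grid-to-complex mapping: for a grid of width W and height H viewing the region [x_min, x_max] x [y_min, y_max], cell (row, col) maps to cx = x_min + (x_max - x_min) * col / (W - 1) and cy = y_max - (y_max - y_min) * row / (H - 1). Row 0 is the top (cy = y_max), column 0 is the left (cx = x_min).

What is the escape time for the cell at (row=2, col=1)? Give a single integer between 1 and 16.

z_0 = 0 + 0i, c = -0.3371 + 0.3400i
Iter 1: z = -0.3371 + 0.3400i, |z|^2 = 0.2293
Iter 2: z = -0.3391 + 0.1107i, |z|^2 = 0.1272
Iter 3: z = -0.2344 + 0.2649i, |z|^2 = 0.1251
Iter 4: z = -0.3524 + 0.2158i, |z|^2 = 0.1707
Iter 5: z = -0.2596 + 0.1879i, |z|^2 = 0.1027
Iter 6: z = -0.3051 + 0.2424i, |z|^2 = 0.1519
Iter 7: z = -0.3028 + 0.1921i, |z|^2 = 0.1286
Iter 8: z = -0.2823 + 0.2237i, |z|^2 = 0.1297
Iter 9: z = -0.3075 + 0.2137i, |z|^2 = 0.1402
Iter 10: z = -0.2883 + 0.2086i, |z|^2 = 0.1266
Iter 11: z = -0.2975 + 0.2197i, |z|^2 = 0.1368
Iter 12: z = -0.2969 + 0.2092i, |z|^2 = 0.1319
Iter 13: z = -0.2928 + 0.2158i, |z|^2 = 0.1323
Iter 14: z = -0.2980 + 0.2137i, |z|^2 = 0.1344
Iter 15: z = -0.2940 + 0.2127i, |z|^2 = 0.1317

Answer: 16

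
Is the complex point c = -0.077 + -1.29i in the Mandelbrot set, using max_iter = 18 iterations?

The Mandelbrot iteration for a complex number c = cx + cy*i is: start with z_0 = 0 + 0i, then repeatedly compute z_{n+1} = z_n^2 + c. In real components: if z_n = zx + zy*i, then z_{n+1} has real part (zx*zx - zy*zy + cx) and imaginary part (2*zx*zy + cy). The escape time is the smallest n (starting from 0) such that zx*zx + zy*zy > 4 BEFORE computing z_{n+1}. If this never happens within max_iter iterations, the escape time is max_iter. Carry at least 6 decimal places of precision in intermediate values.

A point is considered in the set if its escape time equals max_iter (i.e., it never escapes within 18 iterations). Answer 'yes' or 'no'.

Answer: no

Derivation:
z_0 = 0 + 0i, c = -0.0770 + -1.2900i
Iter 1: z = -0.0770 + -1.2900i, |z|^2 = 1.6700
Iter 2: z = -1.7352 + -1.0913i, |z|^2 = 4.2018
Escaped at iteration 2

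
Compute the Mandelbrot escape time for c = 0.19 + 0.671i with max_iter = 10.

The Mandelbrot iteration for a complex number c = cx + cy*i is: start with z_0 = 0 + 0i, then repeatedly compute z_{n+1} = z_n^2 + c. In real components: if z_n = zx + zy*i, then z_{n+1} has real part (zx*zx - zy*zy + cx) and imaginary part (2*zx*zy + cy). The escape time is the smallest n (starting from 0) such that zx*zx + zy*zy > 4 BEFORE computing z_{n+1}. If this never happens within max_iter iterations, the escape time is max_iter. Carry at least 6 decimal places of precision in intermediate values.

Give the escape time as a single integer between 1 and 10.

z_0 = 0 + 0i, c = 0.1900 + 0.6710i
Iter 1: z = 0.1900 + 0.6710i, |z|^2 = 0.4863
Iter 2: z = -0.2241 + 0.9260i, |z|^2 = 0.9077
Iter 3: z = -0.6172 + 0.2559i, |z|^2 = 0.4464
Iter 4: z = 0.5055 + 0.3551i, |z|^2 = 0.3816
Iter 5: z = 0.3194 + 1.0300i, |z|^2 = 1.1629
Iter 6: z = -0.7689 + 1.3289i, |z|^2 = 2.3571
Iter 7: z = -0.9848 + -1.3725i, |z|^2 = 2.8537
Iter 8: z = -0.7240 + 3.3743i, |z|^2 = 11.9102
Escaped at iteration 8

Answer: 8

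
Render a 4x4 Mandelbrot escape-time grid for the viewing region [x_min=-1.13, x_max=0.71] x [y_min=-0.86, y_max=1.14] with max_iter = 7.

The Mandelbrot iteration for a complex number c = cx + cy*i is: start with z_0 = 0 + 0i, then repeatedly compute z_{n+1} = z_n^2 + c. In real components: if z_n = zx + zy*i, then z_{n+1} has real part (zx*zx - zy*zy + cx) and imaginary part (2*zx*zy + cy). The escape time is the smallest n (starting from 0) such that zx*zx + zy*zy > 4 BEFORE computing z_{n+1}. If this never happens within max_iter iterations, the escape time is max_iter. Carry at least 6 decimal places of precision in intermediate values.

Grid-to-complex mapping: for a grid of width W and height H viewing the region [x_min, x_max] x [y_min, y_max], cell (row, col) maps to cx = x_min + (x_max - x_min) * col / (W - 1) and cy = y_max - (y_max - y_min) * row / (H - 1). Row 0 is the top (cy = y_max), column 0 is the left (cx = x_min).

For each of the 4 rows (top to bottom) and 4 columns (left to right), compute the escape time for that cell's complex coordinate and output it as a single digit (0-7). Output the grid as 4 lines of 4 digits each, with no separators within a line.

(row=0, col=0): c = -1.1300 + 1.1400i → escape time 3
(row=0, col=1): c = -0.5167 + 1.1400i → escape time 3
(row=0, col=2): c = 0.0967 + 1.1400i → escape time 3
(row=0, col=3): c = 0.7100 + 1.1400i → escape time 2
(row=1, col=0): c = -1.1300 + 0.4733i → escape time 5
(row=1, col=1): c = -0.5167 + 0.4733i → escape time 7
(row=1, col=2): c = 0.0967 + 0.4733i → escape time 7
(row=1, col=3): c = 0.7100 + 0.4733i → escape time 3
(row=2, col=0): c = -1.1300 + -0.1933i → escape time 7
(row=2, col=1): c = -0.5167 + -0.1933i → escape time 7
(row=2, col=2): c = 0.0967 + -0.1933i → escape time 7
(row=2, col=3): c = 0.7100 + -0.1933i → escape time 3
(row=3, col=0): c = -1.1300 + -0.8600i → escape time 3
(row=3, col=1): c = -0.5167 + -0.8600i → escape time 4
(row=3, col=2): c = 0.0967 + -0.8600i → escape time 5
(row=3, col=3): c = 0.7100 + -0.8600i → escape time 2

Answer: 3332
5773
7773
3452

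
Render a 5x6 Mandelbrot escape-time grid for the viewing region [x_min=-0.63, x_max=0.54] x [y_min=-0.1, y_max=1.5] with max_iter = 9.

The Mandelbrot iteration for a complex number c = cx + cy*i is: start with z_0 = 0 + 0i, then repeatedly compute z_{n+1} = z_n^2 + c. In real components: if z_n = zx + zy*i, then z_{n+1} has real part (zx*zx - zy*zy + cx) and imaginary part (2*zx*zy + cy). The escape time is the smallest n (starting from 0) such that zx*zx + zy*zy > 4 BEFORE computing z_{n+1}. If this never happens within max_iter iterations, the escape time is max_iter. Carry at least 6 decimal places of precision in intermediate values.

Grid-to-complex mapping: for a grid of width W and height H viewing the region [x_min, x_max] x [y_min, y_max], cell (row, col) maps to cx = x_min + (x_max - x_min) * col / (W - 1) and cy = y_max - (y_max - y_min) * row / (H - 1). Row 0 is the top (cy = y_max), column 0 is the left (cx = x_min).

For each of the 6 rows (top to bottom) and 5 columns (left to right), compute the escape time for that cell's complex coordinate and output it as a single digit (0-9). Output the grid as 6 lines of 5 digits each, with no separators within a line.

Answer: 22222
33322
46943
99994
99994
99994

Derivation:
(row=0, col=0): c = -0.6300 + 1.5000i → escape time 2
(row=0, col=1): c = -0.3375 + 1.5000i → escape time 2
(row=0, col=2): c = -0.0450 + 1.5000i → escape time 2
(row=0, col=3): c = 0.2475 + 1.5000i → escape time 2
(row=0, col=4): c = 0.5400 + 1.5000i → escape time 2
(row=1, col=0): c = -0.6300 + 1.1800i → escape time 3
(row=1, col=1): c = -0.3375 + 1.1800i → escape time 3
(row=1, col=2): c = -0.0450 + 1.1800i → escape time 3
(row=1, col=3): c = 0.2475 + 1.1800i → escape time 2
(row=1, col=4): c = 0.5400 + 1.1800i → escape time 2
(row=2, col=0): c = -0.6300 + 0.8600i → escape time 4
(row=2, col=1): c = -0.3375 + 0.8600i → escape time 6
(row=2, col=2): c = -0.0450 + 0.8600i → escape time 9
(row=2, col=3): c = 0.2475 + 0.8600i → escape time 4
(row=2, col=4): c = 0.5400 + 0.8600i → escape time 3
(row=3, col=0): c = -0.6300 + 0.5400i → escape time 9
(row=3, col=1): c = -0.3375 + 0.5400i → escape time 9
(row=3, col=2): c = -0.0450 + 0.5400i → escape time 9
(row=3, col=3): c = 0.2475 + 0.5400i → escape time 9
(row=3, col=4): c = 0.5400 + 0.5400i → escape time 4
(row=4, col=0): c = -0.6300 + 0.2200i → escape time 9
(row=4, col=1): c = -0.3375 + 0.2200i → escape time 9
(row=4, col=2): c = -0.0450 + 0.2200i → escape time 9
(row=4, col=3): c = 0.2475 + 0.2200i → escape time 9
(row=4, col=4): c = 0.5400 + 0.2200i → escape time 4
(row=5, col=0): c = -0.6300 + -0.1000i → escape time 9
(row=5, col=1): c = -0.3375 + -0.1000i → escape time 9
(row=5, col=2): c = -0.0450 + -0.1000i → escape time 9
(row=5, col=3): c = 0.2475 + -0.1000i → escape time 9
(row=5, col=4): c = 0.5400 + -0.1000i → escape time 4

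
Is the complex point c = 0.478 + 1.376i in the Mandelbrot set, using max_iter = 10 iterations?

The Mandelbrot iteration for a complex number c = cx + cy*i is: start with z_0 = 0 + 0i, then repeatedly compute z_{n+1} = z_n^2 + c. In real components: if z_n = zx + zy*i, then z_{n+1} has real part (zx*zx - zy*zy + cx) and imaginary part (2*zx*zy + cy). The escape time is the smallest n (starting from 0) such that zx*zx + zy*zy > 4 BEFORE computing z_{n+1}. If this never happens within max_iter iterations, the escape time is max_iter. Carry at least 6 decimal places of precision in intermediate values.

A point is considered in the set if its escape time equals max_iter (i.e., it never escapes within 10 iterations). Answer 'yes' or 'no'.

Answer: no

Derivation:
z_0 = 0 + 0i, c = 0.4780 + 1.3760i
Iter 1: z = 0.4780 + 1.3760i, |z|^2 = 2.1219
Iter 2: z = -1.1869 + 2.6915i, |z|^2 = 8.6526
Escaped at iteration 2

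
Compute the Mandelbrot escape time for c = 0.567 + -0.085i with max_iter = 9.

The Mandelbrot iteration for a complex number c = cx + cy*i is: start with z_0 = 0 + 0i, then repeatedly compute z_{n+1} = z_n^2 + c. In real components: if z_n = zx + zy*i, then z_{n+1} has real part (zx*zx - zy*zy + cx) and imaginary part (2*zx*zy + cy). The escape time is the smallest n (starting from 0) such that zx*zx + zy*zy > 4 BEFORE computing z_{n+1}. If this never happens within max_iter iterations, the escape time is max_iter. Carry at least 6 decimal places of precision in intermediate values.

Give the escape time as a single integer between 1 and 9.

Answer: 4

Derivation:
z_0 = 0 + 0i, c = 0.5670 + -0.0850i
Iter 1: z = 0.5670 + -0.0850i, |z|^2 = 0.3287
Iter 2: z = 0.8813 + -0.1814i, |z|^2 = 0.8095
Iter 3: z = 1.3107 + -0.4047i, |z|^2 = 1.8818
Iter 4: z = 2.1212 + -1.1459i, |z|^2 = 5.8127
Escaped at iteration 4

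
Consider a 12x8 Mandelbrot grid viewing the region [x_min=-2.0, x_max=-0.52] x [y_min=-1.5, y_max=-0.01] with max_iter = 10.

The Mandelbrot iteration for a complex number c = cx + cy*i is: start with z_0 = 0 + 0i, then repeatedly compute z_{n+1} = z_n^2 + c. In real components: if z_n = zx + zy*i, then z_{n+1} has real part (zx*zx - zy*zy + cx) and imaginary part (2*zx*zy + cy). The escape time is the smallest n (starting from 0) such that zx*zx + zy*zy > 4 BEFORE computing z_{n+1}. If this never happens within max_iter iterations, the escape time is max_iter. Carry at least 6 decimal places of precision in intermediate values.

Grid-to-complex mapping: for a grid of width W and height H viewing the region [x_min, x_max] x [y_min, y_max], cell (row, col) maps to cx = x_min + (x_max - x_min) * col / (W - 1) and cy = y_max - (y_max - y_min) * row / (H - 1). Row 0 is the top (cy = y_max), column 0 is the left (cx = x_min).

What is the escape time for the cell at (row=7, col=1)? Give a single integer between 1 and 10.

Answer: 1

Derivation:
z_0 = 0 + 0i, c = -1.8655 + -1.5000i
Iter 1: z = -1.8655 + -1.5000i, |z|^2 = 5.7299
Escaped at iteration 1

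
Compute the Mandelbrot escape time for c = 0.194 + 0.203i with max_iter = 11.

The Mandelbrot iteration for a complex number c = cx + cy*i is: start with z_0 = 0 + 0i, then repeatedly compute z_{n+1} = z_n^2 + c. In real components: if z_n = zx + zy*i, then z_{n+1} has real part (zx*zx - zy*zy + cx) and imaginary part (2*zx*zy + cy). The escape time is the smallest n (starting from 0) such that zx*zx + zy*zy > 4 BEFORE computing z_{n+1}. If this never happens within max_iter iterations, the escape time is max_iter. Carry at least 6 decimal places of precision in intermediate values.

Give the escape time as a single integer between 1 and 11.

z_0 = 0 + 0i, c = 0.1940 + 0.2030i
Iter 1: z = 0.1940 + 0.2030i, |z|^2 = 0.0788
Iter 2: z = 0.1904 + 0.2818i, |z|^2 = 0.1157
Iter 3: z = 0.1509 + 0.3103i, |z|^2 = 0.1191
Iter 4: z = 0.1205 + 0.2966i, |z|^2 = 0.1025
Iter 5: z = 0.1205 + 0.2745i, |z|^2 = 0.0899
Iter 6: z = 0.1332 + 0.2692i, |z|^2 = 0.0902
Iter 7: z = 0.1393 + 0.2747i, |z|^2 = 0.0949
Iter 8: z = 0.1379 + 0.2795i, |z|^2 = 0.0972
Iter 9: z = 0.1349 + 0.2801i, |z|^2 = 0.0967
Iter 10: z = 0.1337 + 0.2786i, |z|^2 = 0.0955

Answer: 11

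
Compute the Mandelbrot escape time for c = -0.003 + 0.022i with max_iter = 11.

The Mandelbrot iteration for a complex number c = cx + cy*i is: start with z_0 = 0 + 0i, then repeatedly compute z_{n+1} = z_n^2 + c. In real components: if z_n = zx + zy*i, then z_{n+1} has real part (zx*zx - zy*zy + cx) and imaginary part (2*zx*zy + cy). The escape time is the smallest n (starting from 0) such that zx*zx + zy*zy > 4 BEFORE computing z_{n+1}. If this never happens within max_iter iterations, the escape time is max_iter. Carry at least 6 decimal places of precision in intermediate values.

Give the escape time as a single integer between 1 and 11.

Answer: 11

Derivation:
z_0 = 0 + 0i, c = -0.0030 + 0.0220i
Iter 1: z = -0.0030 + 0.0220i, |z|^2 = 0.0005
Iter 2: z = -0.0035 + 0.0219i, |z|^2 = 0.0005
Iter 3: z = -0.0035 + 0.0218i, |z|^2 = 0.0005
Iter 4: z = -0.0035 + 0.0218i, |z|^2 = 0.0005
Iter 5: z = -0.0035 + 0.0218i, |z|^2 = 0.0005
Iter 6: z = -0.0035 + 0.0218i, |z|^2 = 0.0005
Iter 7: z = -0.0035 + 0.0218i, |z|^2 = 0.0005
Iter 8: z = -0.0035 + 0.0218i, |z|^2 = 0.0005
Iter 9: z = -0.0035 + 0.0218i, |z|^2 = 0.0005
Iter 10: z = -0.0035 + 0.0218i, |z|^2 = 0.0005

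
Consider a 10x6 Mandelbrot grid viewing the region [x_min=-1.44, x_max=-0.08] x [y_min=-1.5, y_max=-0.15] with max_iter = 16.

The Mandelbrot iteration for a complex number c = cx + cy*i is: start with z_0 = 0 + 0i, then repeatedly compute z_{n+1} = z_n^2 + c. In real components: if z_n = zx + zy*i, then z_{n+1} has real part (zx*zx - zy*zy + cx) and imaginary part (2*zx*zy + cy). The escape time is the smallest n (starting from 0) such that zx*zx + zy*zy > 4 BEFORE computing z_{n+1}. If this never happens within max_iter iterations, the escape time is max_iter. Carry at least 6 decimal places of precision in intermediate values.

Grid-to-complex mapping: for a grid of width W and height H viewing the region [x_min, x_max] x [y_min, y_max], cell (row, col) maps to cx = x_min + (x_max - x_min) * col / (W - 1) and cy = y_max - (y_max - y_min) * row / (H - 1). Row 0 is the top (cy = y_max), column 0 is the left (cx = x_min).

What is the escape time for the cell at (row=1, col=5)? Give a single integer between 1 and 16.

z_0 = 0 + 0i, c = -0.6844 + -0.4200i
Iter 1: z = -0.6844 + -0.4200i, |z|^2 = 0.6449
Iter 2: z = -0.3924 + 0.1549i, |z|^2 = 0.1780
Iter 3: z = -0.5545 + -0.5416i, |z|^2 = 0.6008
Iter 4: z = -0.6703 + 0.1806i, |z|^2 = 0.4819
Iter 5: z = -0.2678 + -0.6621i, |z|^2 = 0.5101
Iter 6: z = -1.0512 + -0.0654i, |z|^2 = 1.1092
Iter 7: z = 0.4162 + -0.2824i, |z|^2 = 0.2530
Iter 8: z = -0.5910 + -0.6551i, |z|^2 = 0.7784
Iter 9: z = -0.7643 + 0.3543i, |z|^2 = 0.7098
Iter 10: z = -0.2258 + -0.9617i, |z|^2 = 0.9758
Iter 11: z = -1.5583 + 0.0143i, |z|^2 = 2.4284
Iter 12: z = 1.7435 + -0.4645i, |z|^2 = 3.2556
Iter 13: z = 2.1396 + -2.0398i, |z|^2 = 8.7387
Escaped at iteration 13

Answer: 13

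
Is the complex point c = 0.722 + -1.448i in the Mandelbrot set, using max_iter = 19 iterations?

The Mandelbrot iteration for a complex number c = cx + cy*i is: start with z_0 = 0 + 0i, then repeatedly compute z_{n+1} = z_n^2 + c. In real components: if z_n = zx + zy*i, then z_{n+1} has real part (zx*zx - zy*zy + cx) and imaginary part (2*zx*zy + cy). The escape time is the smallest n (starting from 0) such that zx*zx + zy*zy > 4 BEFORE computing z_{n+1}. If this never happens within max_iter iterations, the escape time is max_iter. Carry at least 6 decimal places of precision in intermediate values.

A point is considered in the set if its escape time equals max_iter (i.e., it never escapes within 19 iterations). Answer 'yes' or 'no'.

Answer: no

Derivation:
z_0 = 0 + 0i, c = 0.7220 + -1.4480i
Iter 1: z = 0.7220 + -1.4480i, |z|^2 = 2.6180
Iter 2: z = -0.8534 + -3.5389i, |z|^2 = 13.2522
Escaped at iteration 2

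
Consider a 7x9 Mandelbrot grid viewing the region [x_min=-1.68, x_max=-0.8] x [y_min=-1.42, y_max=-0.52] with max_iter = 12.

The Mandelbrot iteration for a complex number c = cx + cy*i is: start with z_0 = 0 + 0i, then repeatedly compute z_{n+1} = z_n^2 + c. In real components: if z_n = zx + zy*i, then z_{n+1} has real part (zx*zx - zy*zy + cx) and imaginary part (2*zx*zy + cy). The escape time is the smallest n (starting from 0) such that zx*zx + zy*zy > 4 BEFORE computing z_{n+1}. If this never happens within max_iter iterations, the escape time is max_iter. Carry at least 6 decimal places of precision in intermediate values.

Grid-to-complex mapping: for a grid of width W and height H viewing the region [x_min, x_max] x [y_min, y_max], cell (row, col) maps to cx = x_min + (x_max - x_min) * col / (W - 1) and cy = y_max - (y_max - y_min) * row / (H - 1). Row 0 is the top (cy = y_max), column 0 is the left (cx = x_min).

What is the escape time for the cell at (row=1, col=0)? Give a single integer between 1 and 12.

z_0 = 0 + 0i, c = -1.6800 + -0.6325i
Iter 1: z = -1.6800 + -0.6325i, |z|^2 = 3.2225
Iter 2: z = 0.7423 + 1.4927i, |z|^2 = 2.7792
Iter 3: z = -3.3571 + 1.5837i, |z|^2 = 13.7781
Escaped at iteration 3

Answer: 3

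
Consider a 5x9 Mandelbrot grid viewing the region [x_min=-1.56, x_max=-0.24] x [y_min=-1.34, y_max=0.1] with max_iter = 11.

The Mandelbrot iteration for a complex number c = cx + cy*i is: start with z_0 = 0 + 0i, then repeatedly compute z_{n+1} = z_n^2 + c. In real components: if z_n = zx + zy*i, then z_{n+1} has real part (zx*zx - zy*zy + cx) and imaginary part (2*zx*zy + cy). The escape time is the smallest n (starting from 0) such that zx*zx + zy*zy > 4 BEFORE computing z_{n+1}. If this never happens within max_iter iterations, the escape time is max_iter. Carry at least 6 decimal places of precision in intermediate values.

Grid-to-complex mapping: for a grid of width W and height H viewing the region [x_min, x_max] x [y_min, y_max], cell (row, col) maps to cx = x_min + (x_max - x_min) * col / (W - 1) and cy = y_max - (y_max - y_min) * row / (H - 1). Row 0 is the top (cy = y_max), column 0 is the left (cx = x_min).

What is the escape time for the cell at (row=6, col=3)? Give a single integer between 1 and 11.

z_0 = 0 + 0i, c = -0.5700 + -0.9800i
Iter 1: z = -0.5700 + -0.9800i, |z|^2 = 1.2853
Iter 2: z = -1.2055 + 0.1372i, |z|^2 = 1.4721
Iter 3: z = 0.8644 + -1.3108i, |z|^2 = 2.4654
Iter 4: z = -1.5410 + -3.2461i, |z|^2 = 12.9118
Escaped at iteration 4

Answer: 4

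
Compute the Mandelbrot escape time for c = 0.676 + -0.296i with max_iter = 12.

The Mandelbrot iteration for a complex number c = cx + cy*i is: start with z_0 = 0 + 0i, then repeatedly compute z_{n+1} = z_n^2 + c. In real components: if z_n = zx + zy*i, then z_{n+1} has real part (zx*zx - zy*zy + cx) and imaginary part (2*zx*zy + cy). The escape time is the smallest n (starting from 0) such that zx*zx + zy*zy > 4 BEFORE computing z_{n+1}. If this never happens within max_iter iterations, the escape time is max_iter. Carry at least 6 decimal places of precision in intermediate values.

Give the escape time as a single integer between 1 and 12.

Answer: 3

Derivation:
z_0 = 0 + 0i, c = 0.6760 + -0.2960i
Iter 1: z = 0.6760 + -0.2960i, |z|^2 = 0.5446
Iter 2: z = 1.0454 + -0.6962i, |z|^2 = 1.5775
Iter 3: z = 1.2841 + -1.7515i, |z|^2 = 4.7168
Escaped at iteration 3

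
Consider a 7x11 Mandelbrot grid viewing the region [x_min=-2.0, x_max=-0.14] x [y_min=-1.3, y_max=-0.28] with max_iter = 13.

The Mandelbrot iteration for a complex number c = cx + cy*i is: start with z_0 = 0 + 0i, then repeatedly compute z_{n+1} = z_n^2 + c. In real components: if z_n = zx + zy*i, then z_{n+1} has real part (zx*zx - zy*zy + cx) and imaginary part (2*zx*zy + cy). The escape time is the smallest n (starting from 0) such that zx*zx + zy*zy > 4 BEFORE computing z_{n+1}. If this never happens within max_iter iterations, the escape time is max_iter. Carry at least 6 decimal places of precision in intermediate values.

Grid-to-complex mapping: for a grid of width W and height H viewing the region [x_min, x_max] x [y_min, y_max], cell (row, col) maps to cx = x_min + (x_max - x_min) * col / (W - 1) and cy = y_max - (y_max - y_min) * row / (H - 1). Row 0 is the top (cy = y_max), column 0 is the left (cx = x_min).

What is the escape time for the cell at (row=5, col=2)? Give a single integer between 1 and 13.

z_0 = 0 + 0i, c = -1.3800 + -0.7900i
Iter 1: z = -1.3800 + -0.7900i, |z|^2 = 2.5285
Iter 2: z = -0.0997 + 1.3904i, |z|^2 = 1.9432
Iter 3: z = -3.3033 + -1.0672i, |z|^2 = 12.0506
Escaped at iteration 3

Answer: 3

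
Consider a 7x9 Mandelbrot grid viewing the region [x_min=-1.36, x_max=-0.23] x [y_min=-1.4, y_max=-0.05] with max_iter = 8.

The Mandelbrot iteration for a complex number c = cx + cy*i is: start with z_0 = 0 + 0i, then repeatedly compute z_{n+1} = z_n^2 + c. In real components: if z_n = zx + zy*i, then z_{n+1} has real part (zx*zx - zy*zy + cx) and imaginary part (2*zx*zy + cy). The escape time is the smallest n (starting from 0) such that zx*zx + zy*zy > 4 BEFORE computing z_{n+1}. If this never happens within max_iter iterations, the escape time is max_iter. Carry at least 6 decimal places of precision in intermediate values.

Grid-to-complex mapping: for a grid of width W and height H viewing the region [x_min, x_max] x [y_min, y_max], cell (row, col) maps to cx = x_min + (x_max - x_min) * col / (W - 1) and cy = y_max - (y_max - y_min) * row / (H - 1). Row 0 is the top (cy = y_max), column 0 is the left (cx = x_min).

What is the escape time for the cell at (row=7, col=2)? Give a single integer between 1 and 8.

Answer: 3

Derivation:
z_0 = 0 + 0i, c = -0.9833 + -1.2312i
Iter 1: z = -0.9833 + -1.2312i, |z|^2 = 2.4829
Iter 2: z = -1.5324 + 1.1902i, |z|^2 = 3.7647
Iter 3: z = -0.0518 + -4.8789i, |z|^2 = 23.8065
Escaped at iteration 3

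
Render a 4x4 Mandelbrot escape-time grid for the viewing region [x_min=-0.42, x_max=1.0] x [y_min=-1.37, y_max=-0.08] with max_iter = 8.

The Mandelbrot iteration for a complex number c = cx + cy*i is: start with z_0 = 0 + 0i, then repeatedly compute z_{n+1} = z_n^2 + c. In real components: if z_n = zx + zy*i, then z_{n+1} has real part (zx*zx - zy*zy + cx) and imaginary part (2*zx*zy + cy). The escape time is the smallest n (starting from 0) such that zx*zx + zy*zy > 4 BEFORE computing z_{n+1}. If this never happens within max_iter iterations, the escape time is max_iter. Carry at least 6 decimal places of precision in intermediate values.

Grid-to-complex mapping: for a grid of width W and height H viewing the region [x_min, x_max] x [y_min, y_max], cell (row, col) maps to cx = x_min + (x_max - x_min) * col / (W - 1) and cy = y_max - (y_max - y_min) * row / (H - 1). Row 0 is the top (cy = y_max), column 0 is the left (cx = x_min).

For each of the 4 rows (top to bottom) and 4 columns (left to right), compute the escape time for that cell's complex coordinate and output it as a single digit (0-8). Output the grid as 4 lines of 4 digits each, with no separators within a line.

(row=0, col=0): c = -0.4200 + -0.0800i → escape time 8
(row=0, col=1): c = 0.0533 + -0.0800i → escape time 8
(row=0, col=2): c = 0.5267 + -0.0800i → escape time 5
(row=0, col=3): c = 1.0000 + -0.0800i → escape time 2
(row=1, col=0): c = -0.4200 + -0.5100i → escape time 8
(row=1, col=1): c = 0.0533 + -0.5100i → escape time 8
(row=1, col=2): c = 0.5267 + -0.5100i → escape time 4
(row=1, col=3): c = 1.0000 + -0.5100i → escape time 2
(row=2, col=0): c = -0.4200 + -0.9400i → escape time 5
(row=2, col=1): c = 0.0533 + -0.9400i → escape time 6
(row=2, col=2): c = 0.5267 + -0.9400i → escape time 3
(row=2, col=3): c = 1.0000 + -0.9400i → escape time 2
(row=3, col=0): c = -0.4200 + -1.3700i → escape time 2
(row=3, col=1): c = 0.0533 + -1.3700i → escape time 2
(row=3, col=2): c = 0.5267 + -1.3700i → escape time 2
(row=3, col=3): c = 1.0000 + -1.3700i → escape time 2

Answer: 8852
8842
5632
2222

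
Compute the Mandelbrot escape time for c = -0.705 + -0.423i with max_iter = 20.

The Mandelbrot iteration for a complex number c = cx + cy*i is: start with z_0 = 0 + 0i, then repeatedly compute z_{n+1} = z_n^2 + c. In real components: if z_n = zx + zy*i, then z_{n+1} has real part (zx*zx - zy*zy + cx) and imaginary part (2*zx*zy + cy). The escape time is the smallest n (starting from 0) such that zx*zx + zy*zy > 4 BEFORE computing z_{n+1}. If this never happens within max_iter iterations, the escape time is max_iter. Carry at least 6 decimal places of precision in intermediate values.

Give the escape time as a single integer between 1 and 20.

Answer: 10

Derivation:
z_0 = 0 + 0i, c = -0.7050 + -0.4230i
Iter 1: z = -0.7050 + -0.4230i, |z|^2 = 0.6760
Iter 2: z = -0.3869 + 0.1734i, |z|^2 = 0.1798
Iter 3: z = -0.5854 + -0.5572i, |z|^2 = 0.6531
Iter 4: z = -0.6728 + 0.2294i, |z|^2 = 0.5053
Iter 5: z = -0.3049 + -0.7316i, |z|^2 = 0.6283
Iter 6: z = -1.1473 + 0.0232i, |z|^2 = 1.3168
Iter 7: z = 0.6107 + -0.4762i, |z|^2 = 0.5998
Iter 8: z = -0.5589 + -1.0047i, |z|^2 = 1.3217
Iter 9: z = -1.4021 + 0.6999i, |z|^2 = 2.4557
Iter 10: z = 0.7709 + -2.3857i, |z|^2 = 6.2858
Escaped at iteration 10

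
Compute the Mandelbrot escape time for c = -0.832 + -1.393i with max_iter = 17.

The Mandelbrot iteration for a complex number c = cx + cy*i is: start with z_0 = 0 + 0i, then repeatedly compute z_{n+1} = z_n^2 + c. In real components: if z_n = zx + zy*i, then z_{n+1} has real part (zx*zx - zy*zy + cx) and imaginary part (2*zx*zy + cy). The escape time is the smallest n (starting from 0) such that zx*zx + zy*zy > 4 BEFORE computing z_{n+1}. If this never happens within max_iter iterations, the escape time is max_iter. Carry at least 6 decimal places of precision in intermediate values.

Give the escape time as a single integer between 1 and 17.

Answer: 2

Derivation:
z_0 = 0 + 0i, c = -0.8320 + -1.3930i
Iter 1: z = -0.8320 + -1.3930i, |z|^2 = 2.6327
Iter 2: z = -2.0802 + 0.9250i, |z|^2 = 5.1829
Escaped at iteration 2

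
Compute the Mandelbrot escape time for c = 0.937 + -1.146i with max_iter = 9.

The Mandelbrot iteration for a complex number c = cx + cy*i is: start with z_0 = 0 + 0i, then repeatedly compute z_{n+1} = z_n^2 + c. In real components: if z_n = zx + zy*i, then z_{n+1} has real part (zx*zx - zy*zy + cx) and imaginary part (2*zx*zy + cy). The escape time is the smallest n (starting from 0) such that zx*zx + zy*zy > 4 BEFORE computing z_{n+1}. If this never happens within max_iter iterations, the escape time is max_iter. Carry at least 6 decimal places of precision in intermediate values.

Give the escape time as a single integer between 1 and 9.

Answer: 2

Derivation:
z_0 = 0 + 0i, c = 0.9370 + -1.1460i
Iter 1: z = 0.9370 + -1.1460i, |z|^2 = 2.1913
Iter 2: z = 0.5017 + -3.2936i, |z|^2 = 11.0995
Escaped at iteration 2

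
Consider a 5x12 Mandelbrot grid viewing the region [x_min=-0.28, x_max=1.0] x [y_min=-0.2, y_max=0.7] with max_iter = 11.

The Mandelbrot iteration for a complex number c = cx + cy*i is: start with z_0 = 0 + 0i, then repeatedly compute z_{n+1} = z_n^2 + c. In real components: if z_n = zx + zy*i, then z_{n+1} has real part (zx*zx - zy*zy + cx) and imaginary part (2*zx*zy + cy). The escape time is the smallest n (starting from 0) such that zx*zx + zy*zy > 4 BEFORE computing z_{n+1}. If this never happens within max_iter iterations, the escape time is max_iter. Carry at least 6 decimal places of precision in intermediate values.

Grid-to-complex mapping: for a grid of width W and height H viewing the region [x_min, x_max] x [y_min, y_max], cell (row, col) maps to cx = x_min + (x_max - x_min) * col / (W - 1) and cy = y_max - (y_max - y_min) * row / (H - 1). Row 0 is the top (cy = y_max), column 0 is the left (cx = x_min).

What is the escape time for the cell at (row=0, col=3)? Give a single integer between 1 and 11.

Answer: 3

Derivation:
z_0 = 0 + 0i, c = 0.6800 + 0.7000i
Iter 1: z = 0.6800 + 0.7000i, |z|^2 = 0.9524
Iter 2: z = 0.6524 + 1.6520i, |z|^2 = 3.1547
Iter 3: z = -1.6235 + 2.8555i, |z|^2 = 10.7897
Escaped at iteration 3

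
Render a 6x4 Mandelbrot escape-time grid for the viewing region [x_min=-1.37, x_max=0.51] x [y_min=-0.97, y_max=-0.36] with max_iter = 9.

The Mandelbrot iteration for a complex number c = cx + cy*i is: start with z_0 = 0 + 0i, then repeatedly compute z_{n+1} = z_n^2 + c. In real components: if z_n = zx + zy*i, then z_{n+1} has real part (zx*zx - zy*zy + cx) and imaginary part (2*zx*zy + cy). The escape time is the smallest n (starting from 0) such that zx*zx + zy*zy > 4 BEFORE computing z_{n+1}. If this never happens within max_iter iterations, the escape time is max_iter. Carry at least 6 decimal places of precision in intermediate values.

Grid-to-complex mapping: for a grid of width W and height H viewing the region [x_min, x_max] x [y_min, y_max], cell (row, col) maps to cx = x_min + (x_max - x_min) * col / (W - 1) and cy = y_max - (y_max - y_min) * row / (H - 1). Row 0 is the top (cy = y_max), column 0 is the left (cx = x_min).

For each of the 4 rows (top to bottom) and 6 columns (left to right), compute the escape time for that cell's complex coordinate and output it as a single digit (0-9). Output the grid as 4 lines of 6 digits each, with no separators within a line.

Answer: 599995
359994
335963
334643

Derivation:
(row=0, col=0): c = -1.3700 + -0.3600i → escape time 5
(row=0, col=1): c = -0.9940 + -0.3600i → escape time 9
(row=0, col=2): c = -0.6180 + -0.3600i → escape time 9
(row=0, col=3): c = -0.2420 + -0.3600i → escape time 9
(row=0, col=4): c = 0.1340 + -0.3600i → escape time 9
(row=0, col=5): c = 0.5100 + -0.3600i → escape time 5
(row=1, col=0): c = -1.3700 + -0.5633i → escape time 3
(row=1, col=1): c = -0.9940 + -0.5633i → escape time 5
(row=1, col=2): c = -0.6180 + -0.5633i → escape time 9
(row=1, col=3): c = -0.2420 + -0.5633i → escape time 9
(row=1, col=4): c = 0.1340 + -0.5633i → escape time 9
(row=1, col=5): c = 0.5100 + -0.5633i → escape time 4
(row=2, col=0): c = -1.3700 + -0.7667i → escape time 3
(row=2, col=1): c = -0.9940 + -0.7667i → escape time 3
(row=2, col=2): c = -0.6180 + -0.7667i → escape time 5
(row=2, col=3): c = -0.2420 + -0.7667i → escape time 9
(row=2, col=4): c = 0.1340 + -0.7667i → escape time 6
(row=2, col=5): c = 0.5100 + -0.7667i → escape time 3
(row=3, col=0): c = -1.3700 + -0.9700i → escape time 3
(row=3, col=1): c = -0.9940 + -0.9700i → escape time 3
(row=3, col=2): c = -0.6180 + -0.9700i → escape time 4
(row=3, col=3): c = -0.2420 + -0.9700i → escape time 6
(row=3, col=4): c = 0.1340 + -0.9700i → escape time 4
(row=3, col=5): c = 0.5100 + -0.9700i → escape time 3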